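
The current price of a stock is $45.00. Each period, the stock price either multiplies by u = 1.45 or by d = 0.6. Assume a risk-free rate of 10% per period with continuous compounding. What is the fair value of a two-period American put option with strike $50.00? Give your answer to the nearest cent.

$10.58

Risk-neutral probability p = (e^0.1 − 0.6)/(1.45 − 0.6) = 0.5052/0.8500 = 0.5943
Terminal stock prices: S_uu = 94.61, S_ud = 39.15, S_dd = 16.2
Terminal payoffs (K − S): max(-44.61, 0) = 0, max(10.85, 0) = 10.85, max(33.8, 0) = 33.8
Node u (S = 65.25): continuation = e^(−0.1)·[0.5943·0.0000 + 0.4057·10.8500] = 3.9828; exercise value = 0.0000 ≤ continuation, so V_u = 3.9828
Node d (S = 27): continuation = e^(−0.1)·[0.5943·10.8500 + 0.4057·33.8000] = 18.2419; exercise value = 23.0000 > continuation, so V_d = 23.0000 (exercise)
Node 0 (S = 45): continuation = e^(−0.1)·[0.5943·3.9828 + 0.4057·23.0000] = 10.5845; exercise value = 5.0000 ≤ continuation, so V_0 = 10.5845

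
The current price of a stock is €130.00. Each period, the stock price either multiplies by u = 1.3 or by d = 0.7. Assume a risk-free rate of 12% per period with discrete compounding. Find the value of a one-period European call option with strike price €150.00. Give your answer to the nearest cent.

Risk-neutral probability p = (1 + 0.12 − 0.7)/(1.3 − 0.7) = 0.4200/0.6000 = 0.7000
Terminal stock prices: S_u = 169, S_d = 91
Terminal payoffs (S − K): max(19, 0) = 19, max(-59, 0) = 0
Node 0 (S = 130): V_0 = 1/1.12·[0.7000·19.0000 + 0.3000·0.0000] = 11.8750

€11.88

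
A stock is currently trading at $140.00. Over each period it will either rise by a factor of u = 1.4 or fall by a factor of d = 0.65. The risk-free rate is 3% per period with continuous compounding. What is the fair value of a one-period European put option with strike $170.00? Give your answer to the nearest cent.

Risk-neutral probability p = (e^0.03 − 0.65)/(1.4 − 0.65) = 0.3805/0.7500 = 0.5073
Terminal stock prices: S_u = 196, S_d = 91
Terminal payoffs (K − S): max(-26, 0) = 0, max(79, 0) = 79
Node 0 (S = 140): V_0 = e^(−0.03)·[0.5073·0.0000 + 0.4927·79.0000] = 37.7750

$37.78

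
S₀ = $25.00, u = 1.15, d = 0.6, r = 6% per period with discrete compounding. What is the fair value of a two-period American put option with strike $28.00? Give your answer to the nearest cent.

Risk-neutral probability p = (1 + 0.06 − 0.6)/(1.15 − 0.6) = 0.4600/0.5500 = 0.8364
Terminal stock prices: S_uu = 33.06, S_ud = 17.25, S_dd = 9
Terminal payoffs (K − S): max(-5.062, 0) = 0, max(10.75, 0) = 10.75, max(19, 0) = 19
Node u (S = 28.75): continuation = 1/1.06·[0.8364·0.0000 + 0.1636·10.7500] = 1.6595; exercise value = 0.0000 ≤ continuation, so V_u = 1.6595
Node d (S = 15): continuation = 1/1.06·[0.8364·10.7500 + 0.1636·19.0000] = 11.4151; exercise value = 13.0000 > continuation, so V_d = 13.0000 (exercise)
Node 0 (S = 25): continuation = 1/1.06·[0.8364·1.6595 + 0.1636·13.0000] = 3.3163; exercise value = 3.0000 ≤ continuation, so V_0 = 3.3163

$3.32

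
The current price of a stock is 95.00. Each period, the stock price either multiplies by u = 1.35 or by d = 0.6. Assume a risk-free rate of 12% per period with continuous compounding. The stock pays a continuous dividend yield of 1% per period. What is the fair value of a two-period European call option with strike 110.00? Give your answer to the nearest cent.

23.53

Per-period risk-free factor R = e^0.12 = 1.1275; dividend-adjusted growth = e^(0.12−0.01) = 1.1163.
Risk-neutral probability p = (1.1163 − 0.6)/(1.35 − 0.6) = 0.5163/0.7500 = 0.6884
Terminal stock prices: S_uu = 173.1, S_ud = 76.95, S_dd = 34.2
Terminal payoffs (S − K): max(63.14, 0) = 63.14, max(-33.05, 0) = 0, max(-75.8, 0) = 0
Node u (S = 128.2): V_u = e^(−0.12)·[0.6884·63.1375 + 0.3116·0.0000] = 38.5473
Node d (S = 57): V_d = e^(−0.12)·[0.6884·0.0000 + 0.3116·0.0000] = 0.0000
Node 0 (S = 95): V_0 = e^(−0.12)·[0.6884·38.5473 + 0.3116·0.0000] = 23.5343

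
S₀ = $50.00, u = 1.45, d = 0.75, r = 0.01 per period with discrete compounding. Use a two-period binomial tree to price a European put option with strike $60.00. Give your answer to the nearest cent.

$14.92

Risk-neutral probability p = (1 + 0.01 − 0.75)/(1.45 − 0.75) = 0.2600/0.7000 = 0.3714
Terminal stock prices: S_uu = 105.1, S_ud = 54.38, S_dd = 28.12
Terminal payoffs (K − S): max(-45.12, 0) = 0, max(5.625, 0) = 5.625, max(31.88, 0) = 31.88
Node u (S = 72.5): V_u = 1/1.01·[0.3714·0.0000 + 0.6286·5.6250] = 3.5007
Node d (S = 37.5): V_d = 1/1.01·[0.3714·5.6250 + 0.6286·31.8750] = 21.9059
Node 0 (S = 50): V_0 = 1/1.01·[0.3714·3.5007 + 0.6286·21.9059] = 14.9205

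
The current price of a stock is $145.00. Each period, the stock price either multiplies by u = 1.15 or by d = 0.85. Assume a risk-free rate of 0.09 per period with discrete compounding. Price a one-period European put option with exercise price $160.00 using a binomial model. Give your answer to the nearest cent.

$6.74

Risk-neutral probability p = (1 + 0.09 − 0.85)/(1.15 − 0.85) = 0.2400/0.3000 = 0.8000
Terminal stock prices: S_u = 166.8, S_d = 123.2
Terminal payoffs (K − S): max(-6.75, 0) = 0, max(36.75, 0) = 36.75
Node 0 (S = 145): V_0 = 1/1.09·[0.8000·0.0000 + 0.2000·36.7500] = 6.7431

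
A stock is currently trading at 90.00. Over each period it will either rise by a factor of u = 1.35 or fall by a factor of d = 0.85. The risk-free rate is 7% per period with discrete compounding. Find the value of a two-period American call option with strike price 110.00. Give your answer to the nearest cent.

Risk-neutral probability p = (1 + 0.07 − 0.85)/(1.35 − 0.85) = 0.2200/0.5000 = 0.4400
Terminal stock prices: S_uu = 164, S_ud = 103.3, S_dd = 65.02
Terminal payoffs (S − K): max(54.03, 0) = 54.03, max(-6.725, 0) = 0, max(-44.98, 0) = 0
Node u (S = 121.5): continuation = 1/1.07·[0.4400·54.0250 + 0.5600·0.0000] = 22.2159; exercise value = 11.5000 ≤ continuation, so V_u = 22.2159
Node d (S = 76.5): continuation = 1/1.07·[0.4400·0.0000 + 0.5600·0.0000] = 0.0000; exercise value = 0.0000 ≤ continuation, so V_d = 0.0000
Node 0 (S = 90): continuation = 1/1.07·[0.4400·22.2159 + 0.5600·0.0000] = 9.1355; exercise value = 0.0000 ≤ continuation, so V_0 = 9.1355

9.14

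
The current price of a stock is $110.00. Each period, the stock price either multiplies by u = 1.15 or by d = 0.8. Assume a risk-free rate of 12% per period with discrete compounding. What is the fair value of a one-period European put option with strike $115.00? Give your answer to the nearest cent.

$2.07

Risk-neutral probability p = (1 + 0.12 − 0.8)/(1.15 − 0.8) = 0.3200/0.3500 = 0.9143
Terminal stock prices: S_u = 126.5, S_d = 88
Terminal payoffs (K − S): max(-11.5, 0) = 0, max(27, 0) = 27
Node 0 (S = 110): V_0 = 1/1.12·[0.9143·0.0000 + 0.0857·27.0000] = 2.0663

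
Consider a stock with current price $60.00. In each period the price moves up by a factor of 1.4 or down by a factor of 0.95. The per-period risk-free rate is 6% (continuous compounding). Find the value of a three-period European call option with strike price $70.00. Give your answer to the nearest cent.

$8.11

Risk-neutral probability p = (e^0.06 − 0.95)/(1.4 − 0.95) = 0.1118/0.4500 = 0.2485
Terminal stock prices: S_uuu = 164.6, S_uud = 111.7, S_udd = 75.81, S_ddd = 51.44
Terminal payoffs (S − K): max(94.64, 0) = 94.64, max(41.72, 0) = 41.72, max(5.81, 0) = 5.81, max(-18.56, 0) = 0
Node uu (S = 117.6): V_uu = e^(−0.06)·[0.2485·94.6400 + 0.7515·41.7200] = 51.6765
Node ud (S = 79.8): V_ud = e^(−0.06)·[0.2485·41.7200 + 0.7515·5.8100] = 13.8765
Node dd (S = 54.15): V_dd = e^(−0.06)·[0.2485·5.8100 + 0.7515·0.0000] = 1.3598
Node u (S = 84): V_u = e^(−0.06)·[0.2485·51.6765 + 0.7515·13.8765] = 21.9156
Node d (S = 57): V_d = e^(−0.06)·[0.2485·13.8765 + 0.7515·1.3598] = 4.2102
Node 0 (S = 60): V_0 = e^(−0.06)·[0.2485·21.9156 + 0.7515·4.2102] = 8.1090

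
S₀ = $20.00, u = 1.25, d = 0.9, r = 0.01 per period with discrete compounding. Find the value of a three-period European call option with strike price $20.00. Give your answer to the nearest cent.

$2.28

Risk-neutral probability p = (1 + 0.01 − 0.9)/(1.25 − 0.9) = 0.1100/0.3500 = 0.3143
Terminal stock prices: S_uuu = 39.06, S_uud = 28.12, S_udd = 20.25, S_ddd = 14.58
Terminal payoffs (S − K): max(19.06, 0) = 19.06, max(8.125, 0) = 8.125, max(0.25, 0) = 0.25, max(-5.42, 0) = 0
Node uu (S = 31.25): V_uu = 1/1.01·[0.3143·19.0625 + 0.6857·8.1250] = 11.4480
Node ud (S = 22.5): V_ud = 1/1.01·[0.3143·8.1250 + 0.6857·0.2500] = 2.6980
Node dd (S = 16.2): V_dd = 1/1.01·[0.3143·0.2500 + 0.6857·0.0000] = 0.0778
Node u (S = 25): V_u = 1/1.01·[0.3143·11.4480 + 0.6857·2.6980] = 5.3941
Node d (S = 18): V_d = 1/1.01·[0.3143·2.6980 + 0.6857·0.0778] = 0.8924
Node 0 (S = 20): V_0 = 1/1.01·[0.3143·5.3941 + 0.6857·0.8924] = 2.2843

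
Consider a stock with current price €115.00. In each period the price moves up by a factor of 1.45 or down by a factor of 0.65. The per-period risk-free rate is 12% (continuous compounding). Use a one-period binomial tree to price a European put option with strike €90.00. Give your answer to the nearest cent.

Risk-neutral probability p = (e^0.12 − 0.65)/(1.45 − 0.65) = 0.4775/0.8000 = 0.5969
Terminal stock prices: S_u = 166.8, S_d = 74.75
Terminal payoffs (K − S): max(-76.75, 0) = 0, max(15.25, 0) = 15.25
Node 0 (S = 115): V_0 = e^(−0.12)·[0.5969·0.0000 + 0.4031·15.2500] = 5.4525

€5.45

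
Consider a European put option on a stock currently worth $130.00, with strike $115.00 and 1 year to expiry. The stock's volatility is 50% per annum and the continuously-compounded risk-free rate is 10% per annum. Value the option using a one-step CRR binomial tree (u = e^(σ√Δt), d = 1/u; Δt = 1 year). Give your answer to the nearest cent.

$17.06

CRR parameters: u = e^(σ√Δt) = e^(0.5·√1) = 1.6487, d = 1/u = 0.6065
Per-period rate: rΔt = 0.1·1 = 0.1, so R = e^0.1 = 1.1052
Risk-neutral probability p = (e^0.1 − 0.6065)/(1.6487 − 0.6065) = 0.4986/1.0422 = 0.4785
Terminal stock prices: S_u = 214.3, S_d = 78.85
Terminal payoffs (K − S): max(-99.33, 0) = 0, max(36.15, 0) = 36.15
Node 0 (S = 130): V_0 = e^(−0.1)·[0.4785·0.0000 + 0.5215·36.1510] = 17.0602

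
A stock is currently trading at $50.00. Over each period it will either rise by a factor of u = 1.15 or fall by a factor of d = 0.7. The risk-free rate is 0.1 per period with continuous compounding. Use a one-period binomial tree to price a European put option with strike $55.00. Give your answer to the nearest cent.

$1.80

Risk-neutral probability p = (e^0.1 − 0.7)/(1.15 − 0.7) = 0.4052/0.4500 = 0.9004
Terminal stock prices: S_u = 57.5, S_d = 35
Terminal payoffs (K − S): max(-2.5, 0) = 0, max(20, 0) = 20
Node 0 (S = 50): V_0 = e^(−0.1)·[0.9004·0.0000 + 0.0996·20.0000] = 1.8028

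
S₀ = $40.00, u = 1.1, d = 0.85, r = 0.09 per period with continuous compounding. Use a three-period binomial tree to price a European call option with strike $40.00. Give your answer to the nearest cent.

Risk-neutral probability p = (e^0.09 − 0.85)/(1.1 − 0.85) = 0.2442/0.2500 = 0.9767
Terminal stock prices: S_uuu = 53.24, S_uud = 41.14, S_udd = 31.79, S_ddd = 24.56
Terminal payoffs (S − K): max(13.24, 0) = 13.24, max(1.14, 0) = 1.14, max(-8.21, 0) = 0, max(-15.44, 0) = 0
Node uu (S = 48.4): V_uu = e^(−0.09)·[0.9767·13.2400 + 0.0233·1.1400] = 11.8428
Node ud (S = 37.4): V_ud = e^(−0.09)·[0.9767·1.1400 + 0.0233·0.0000] = 1.0176
Node dd (S = 28.9): V_dd = e^(−0.09)·[0.9767·0.0000 + 0.0233·0.0000] = 0.0000
Node u (S = 44): V_u = e^(−0.09)·[0.9767·11.8428 + 0.0233·1.0176] = 10.5929
Node d (S = 34): V_d = e^(−0.09)·[0.9767·1.0176 + 0.0233·0.0000] = 0.9083
Node 0 (S = 40): V_0 = e^(−0.09)·[0.9767·10.5929 + 0.0233·0.9083] = 9.4749

$9.47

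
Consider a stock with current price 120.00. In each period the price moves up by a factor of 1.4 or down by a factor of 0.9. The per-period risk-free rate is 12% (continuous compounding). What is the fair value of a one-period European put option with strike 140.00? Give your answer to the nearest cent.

15.47

Risk-neutral probability p = (e^0.12 − 0.9)/(1.4 − 0.9) = 0.2275/0.5000 = 0.4550
Terminal stock prices: S_u = 168, S_d = 108
Terminal payoffs (K − S): max(-28, 0) = 0, max(32, 0) = 32
Node 0 (S = 120): V_0 = e^(−0.12)·[0.4550·0.0000 + 0.5450·32.0000] = 15.4681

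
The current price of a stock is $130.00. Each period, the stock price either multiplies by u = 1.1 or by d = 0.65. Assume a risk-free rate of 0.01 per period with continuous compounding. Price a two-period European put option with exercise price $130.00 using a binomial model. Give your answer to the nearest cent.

Risk-neutral probability p = (e^0.01 − 0.65)/(1.1 − 0.65) = 0.3601/0.4500 = 0.8001
Terminal stock prices: S_uu = 157.3, S_ud = 92.95, S_dd = 54.93
Terminal payoffs (K − S): max(-27.3, 0) = 0, max(37.05, 0) = 37.05, max(75.07, 0) = 75.07
Node u (S = 143): V_u = e^(−0.01)·[0.8001·0.0000 + 0.1999·37.0500] = 7.3322
Node d (S = 84.5): V_d = e^(−0.01)·[0.8001·37.0500 + 0.1999·75.0750] = 44.2065
Node 0 (S = 130): V_0 = e^(−0.01)·[0.8001·7.3322 + 0.1999·44.2065] = 14.5566

$14.56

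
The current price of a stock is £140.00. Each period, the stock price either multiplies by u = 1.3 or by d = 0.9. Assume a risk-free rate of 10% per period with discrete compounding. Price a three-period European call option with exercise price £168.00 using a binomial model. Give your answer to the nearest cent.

Risk-neutral probability p = (1 + 0.1 − 0.9)/(1.3 − 0.9) = 0.2000/0.4000 = 0.5000
Terminal stock prices: S_uuu = 307.6, S_uud = 212.9, S_udd = 147.4, S_ddd = 102.1
Terminal payoffs (S − K): max(139.6, 0) = 139.6, max(44.94, 0) = 44.94, max(-20.58, 0) = 0, max(-65.94, 0) = 0
Node uu (S = 236.6): V_uu = 1/1.1·[0.5000·139.5800 + 0.5000·44.9400] = 83.8727
Node ud (S = 163.8): V_ud = 1/1.1·[0.5000·44.9400 + 0.5000·0.0000] = 20.4273
Node dd (S = 113.4): V_dd = 1/1.1·[0.5000·0.0000 + 0.5000·0.0000] = 0.0000
Node u (S = 182): V_u = 1/1.1·[0.5000·83.8727 + 0.5000·20.4273] = 47.4091
Node d (S = 126): V_d = 1/1.1·[0.5000·20.4273 + 0.5000·0.0000] = 9.2851
Node 0 (S = 140): V_0 = 1/1.1·[0.5000·47.4091 + 0.5000·9.2851] = 25.7701

£25.77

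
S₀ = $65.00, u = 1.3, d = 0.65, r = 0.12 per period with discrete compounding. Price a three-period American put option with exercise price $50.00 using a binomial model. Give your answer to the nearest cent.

$2.51

Risk-neutral probability p = (1 + 0.12 − 0.65)/(1.3 − 0.65) = 0.4700/0.6500 = 0.7231
Terminal stock prices: S_uuu = 142.8, S_uud = 71.4, S_udd = 35.7, S_ddd = 17.85
Terminal payoffs (K − S): max(-92.81, 0) = 0, max(-21.4, 0) = 0, max(14.3, 0) = 14.3, max(32.15, 0) = 32.15
Node uu (S = 109.9): continuation = 1/1.12·[0.7231·0.0000 + 0.2769·0.0000] = 0.0000; exercise value = 0.0000 ≤ continuation, so V_uu = 0.0000
Node ud (S = 54.93): continuation = 1/1.12·[0.7231·0.0000 + 0.2769·14.2987] = 3.5354; exercise value = 0.0000 ≤ continuation, so V_ud = 3.5354
Node dd (S = 27.46): continuation = 1/1.12·[0.7231·14.2987 + 0.2769·32.1494] = 17.1804; exercise value = 22.5375 > continuation, so V_dd = 22.5375 (exercise)
Node u (S = 84.5): continuation = 1/1.12·[0.7231·0.0000 + 0.2769·3.5354] = 0.8741; exercise value = 0.0000 ≤ continuation, so V_u = 0.8741
Node d (S = 42.25): continuation = 1/1.12·[0.7231·3.5354 + 0.2769·22.5375] = 7.8549; exercise value = 7.7500 ≤ continuation, so V_d = 7.8549
Node 0 (S = 65): continuation = 1/1.12·[0.7231·0.8741 + 0.2769·7.8549] = 2.5065; exercise value = 0.0000 ≤ continuation, so V_0 = 2.5065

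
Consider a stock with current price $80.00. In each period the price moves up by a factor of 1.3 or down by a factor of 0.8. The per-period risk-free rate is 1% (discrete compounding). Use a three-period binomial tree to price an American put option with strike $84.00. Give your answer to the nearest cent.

$15.60

Risk-neutral probability p = (1 + 0.01 − 0.8)/(1.3 − 0.8) = 0.2100/0.5000 = 0.4200
Terminal stock prices: S_uuu = 175.8, S_uud = 108.2, S_udd = 66.56, S_ddd = 40.96
Terminal payoffs (K − S): max(-91.76, 0) = 0, max(-24.16, 0) = 0, max(17.44, 0) = 17.44, max(43.04, 0) = 43.04
Node uu (S = 135.2): continuation = 1/1.01·[0.4200·0.0000 + 0.5800·0.0000] = 0.0000; exercise value = 0.0000 ≤ continuation, so V_uu = 0.0000
Node ud (S = 83.2): continuation = 1/1.01·[0.4200·0.0000 + 0.5800·17.4400] = 10.0150; exercise value = 0.8000 ≤ continuation, so V_ud = 10.0150
Node dd (S = 51.2): continuation = 1/1.01·[0.4200·17.4400 + 0.5800·43.0400] = 31.9683; exercise value = 32.8000 > continuation, so V_dd = 32.8000 (exercise)
Node u (S = 104): continuation = 1/1.01·[0.4200·0.0000 + 0.5800·10.0150] = 5.7512; exercise value = 0.0000 ≤ continuation, so V_u = 5.7512
Node d (S = 64): continuation = 1/1.01·[0.4200·10.0150 + 0.5800·32.8000] = 23.0003; exercise value = 20.0000 ≤ continuation, so V_d = 23.0003
Node 0 (S = 80): continuation = 1/1.01·[0.4200·5.7512 + 0.5800·23.0003] = 15.5997; exercise value = 4.0000 ≤ continuation, so V_0 = 15.5997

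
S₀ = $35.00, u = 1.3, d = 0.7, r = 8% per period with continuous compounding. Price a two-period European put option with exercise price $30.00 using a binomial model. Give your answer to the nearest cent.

$1.43

Risk-neutral probability p = (e^0.08 − 0.7)/(1.3 − 0.7) = 0.3833/0.6000 = 0.6388
Terminal stock prices: S_uu = 59.15, S_ud = 31.85, S_dd = 17.15
Terminal payoffs (K − S): max(-29.15, 0) = 0, max(-1.85, 0) = 0, max(12.85, 0) = 12.85
Node u (S = 45.5): V_u = e^(−0.08)·[0.6388·0.0000 + 0.3612·0.0000] = 0.0000
Node d (S = 24.5): V_d = e^(−0.08)·[0.6388·0.0000 + 0.3612·12.8500] = 4.2844
Node 0 (S = 35): V_0 = e^(−0.08)·[0.6388·0.0000 + 0.3612·4.2844] = 1.4285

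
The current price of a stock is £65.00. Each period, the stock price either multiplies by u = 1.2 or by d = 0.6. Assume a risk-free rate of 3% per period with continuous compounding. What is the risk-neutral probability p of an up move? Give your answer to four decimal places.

p = 0.7174

Risk-neutral probability p = (e^0.03 − 0.6)/(1.2 − 0.6) = 0.4305/0.6000 = 0.7174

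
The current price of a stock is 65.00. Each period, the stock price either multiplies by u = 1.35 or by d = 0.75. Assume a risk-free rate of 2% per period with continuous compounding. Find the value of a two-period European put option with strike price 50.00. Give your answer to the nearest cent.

Risk-neutral probability p = (e^0.02 − 0.75)/(1.35 − 0.75) = 0.2702/0.6000 = 0.4503
Terminal stock prices: S_uu = 118.5, S_ud = 65.81, S_dd = 36.56
Terminal payoffs (K − S): max(-68.46, 0) = 0, max(-15.81, 0) = 0, max(13.44, 0) = 13.44
Node u (S = 87.75): V_u = e^(−0.02)·[0.4503·0.0000 + 0.5497·0.0000] = 0.0000
Node d (S = 48.75): V_d = e^(−0.02)·[0.4503·0.0000 + 0.5497·13.4375] = 7.2399
Node 0 (S = 65): V_0 = e^(−0.02)·[0.4503·0.0000 + 0.5497·7.2399] = 3.9007

3.90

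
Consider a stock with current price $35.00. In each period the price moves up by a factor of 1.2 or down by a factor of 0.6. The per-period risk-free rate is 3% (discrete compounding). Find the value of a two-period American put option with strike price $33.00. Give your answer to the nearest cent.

Risk-neutral probability p = (1 + 0.03 − 0.6)/(1.2 − 0.6) = 0.4300/0.6000 = 0.7167
Terminal stock prices: S_uu = 50.4, S_ud = 25.2, S_dd = 12.6
Terminal payoffs (K − S): max(-17.4, 0) = 0, max(7.8, 0) = 7.8, max(20.4, 0) = 20.4
Node u (S = 42): continuation = 1/1.03·[0.7167·0.0000 + 0.2833·7.8000] = 2.1456; exercise value = 0.0000 ≤ continuation, so V_u = 2.1456
Node d (S = 21): continuation = 1/1.03·[0.7167·7.8000 + 0.2833·20.4000] = 11.0388; exercise value = 12.0000 > continuation, so V_d = 12.0000 (exercise)
Node 0 (S = 35): continuation = 1/1.03·[0.7167·2.1456 + 0.2833·12.0000] = 4.7939; exercise value = 0.0000 ≤ continuation, so V_0 = 4.7939

$4.79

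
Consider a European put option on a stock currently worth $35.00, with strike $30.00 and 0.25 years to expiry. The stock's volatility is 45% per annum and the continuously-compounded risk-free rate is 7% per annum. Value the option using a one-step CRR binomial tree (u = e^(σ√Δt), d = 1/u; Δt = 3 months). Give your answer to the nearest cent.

CRR parameters: u = e^(σ√Δt) = e^(0.45·√0.25) = 1.2523, d = 1/u = 0.7985
Per-period rate: rΔt = 0.07·0.25 = 0.0175, so R = e^0.0175 = 1.0177
Risk-neutral probability p = (e^0.0175 − 0.7985)/(1.2523 − 0.7985) = 0.2191/0.4538 = 0.4829
Terminal stock prices: S_u = 43.83, S_d = 27.95
Terminal payoffs (K − S): max(-13.83, 0) = 0, max(2.052, 0) = 2.052
Node 0 (S = 35): V_0 = e^(−0.0175)·[0.4829·0.0000 + 0.5171·2.0519] = 1.0427

$1.04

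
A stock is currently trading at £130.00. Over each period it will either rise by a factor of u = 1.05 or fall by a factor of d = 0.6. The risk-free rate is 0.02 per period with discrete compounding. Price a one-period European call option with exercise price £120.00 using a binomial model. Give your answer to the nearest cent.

Risk-neutral probability p = (1 + 0.02 − 0.6)/(1.05 − 0.6) = 0.4200/0.4500 = 0.9333
Terminal stock prices: S_u = 136.5, S_d = 78
Terminal payoffs (S − K): max(16.5, 0) = 16.5, max(-42, 0) = 0
Node 0 (S = 130): V_0 = 1/1.02·[0.9333·16.5000 + 0.0667·0.0000] = 15.0980

£15.10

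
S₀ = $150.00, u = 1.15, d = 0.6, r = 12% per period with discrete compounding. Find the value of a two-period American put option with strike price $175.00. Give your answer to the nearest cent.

Risk-neutral probability p = (1 + 0.12 − 0.6)/(1.15 − 0.6) = 0.5200/0.5500 = 0.9455
Terminal stock prices: S_uu = 198.4, S_ud = 103.5, S_dd = 54
Terminal payoffs (K − S): max(-23.37, 0) = 0, max(71.5, 0) = 71.5, max(121, 0) = 121
Node u (S = 172.5): continuation = 1/1.12·[0.9455·0.0000 + 0.0545·71.5000] = 3.4821; exercise value = 2.5000 ≤ continuation, so V_u = 3.4821
Node d (S = 90): continuation = 1/1.12·[0.9455·71.5000 + 0.0545·121.0000] = 66.2500; exercise value = 85.0000 > continuation, so V_d = 85.0000 (exercise)
Node 0 (S = 150): continuation = 1/1.12·[0.9455·3.4821 + 0.0545·85.0000] = 7.0791; exercise value = 25.0000 > continuation, so V_0 = 25.0000 (exercise)

$25.00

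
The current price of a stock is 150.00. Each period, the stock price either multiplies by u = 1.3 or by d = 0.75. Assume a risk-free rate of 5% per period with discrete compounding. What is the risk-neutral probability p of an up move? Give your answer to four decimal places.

Risk-neutral probability p = (1 + 0.05 − 0.75)/(1.3 − 0.75) = 0.3000/0.5500 = 0.5455

p = 0.5455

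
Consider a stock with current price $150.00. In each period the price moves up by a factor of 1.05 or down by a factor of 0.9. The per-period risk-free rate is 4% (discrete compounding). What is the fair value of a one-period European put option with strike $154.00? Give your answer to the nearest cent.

Risk-neutral probability p = (1 + 0.04 − 0.9)/(1.05 − 0.9) = 0.1400/0.1500 = 0.9333
Terminal stock prices: S_u = 157.5, S_d = 135
Terminal payoffs (K − S): max(-3.5, 0) = 0, max(19, 0) = 19
Node 0 (S = 150): V_0 = 1/1.04·[0.9333·0.0000 + 0.0667·19.0000] = 1.2179

$1.22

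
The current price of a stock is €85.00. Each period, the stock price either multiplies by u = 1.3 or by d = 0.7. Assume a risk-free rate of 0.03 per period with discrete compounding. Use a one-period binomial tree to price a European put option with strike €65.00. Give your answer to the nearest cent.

Risk-neutral probability p = (1 + 0.03 − 0.7)/(1.3 − 0.7) = 0.3300/0.6000 = 0.5500
Terminal stock prices: S_u = 110.5, S_d = 59.5
Terminal payoffs (K − S): max(-45.5, 0) = 0, max(5.5, 0) = 5.5
Node 0 (S = 85): V_0 = 1/1.03·[0.5500·0.0000 + 0.4500·5.5000] = 2.4029

€2.40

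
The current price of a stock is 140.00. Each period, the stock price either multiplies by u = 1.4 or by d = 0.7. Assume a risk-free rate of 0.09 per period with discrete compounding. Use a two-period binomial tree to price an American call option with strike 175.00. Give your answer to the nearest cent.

25.97

Risk-neutral probability p = (1 + 0.09 − 0.7)/(1.4 − 0.7) = 0.3900/0.7000 = 0.5571
Terminal stock prices: S_uu = 274.4, S_ud = 137.2, S_dd = 68.6
Terminal payoffs (S − K): max(99.4, 0) = 99.4, max(-37.8, 0) = 0, max(-106.4, 0) = 0
Node u (S = 196): continuation = 1/1.09·[0.5571·99.4000 + 0.4429·0.0000] = 50.8073; exercise value = 21.0000 ≤ continuation, so V_u = 50.8073
Node d (S = 98): continuation = 1/1.09·[0.5571·0.0000 + 0.4429·0.0000] = 0.0000; exercise value = 0.0000 ≤ continuation, so V_d = 0.0000
Node 0 (S = 140): continuation = 1/1.09·[0.5571·50.8073 + 0.4429·0.0000] = 25.9697; exercise value = 0.0000 ≤ continuation, so V_0 = 25.9697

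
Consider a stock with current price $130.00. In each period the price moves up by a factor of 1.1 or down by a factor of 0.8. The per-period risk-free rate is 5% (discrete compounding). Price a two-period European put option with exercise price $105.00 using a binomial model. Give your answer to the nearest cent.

Risk-neutral probability p = (1 + 0.05 − 0.8)/(1.1 − 0.8) = 0.2500/0.3000 = 0.8333
Terminal stock prices: S_uu = 157.3, S_ud = 114.4, S_dd = 83.2
Terminal payoffs (K − S): max(-52.3, 0) = 0, max(-9.4, 0) = 0, max(21.8, 0) = 21.8
Node u (S = 143): V_u = 1/1.05·[0.8333·0.0000 + 0.1667·0.0000] = 0.0000
Node d (S = 104): V_d = 1/1.05·[0.8333·0.0000 + 0.1667·21.8000] = 3.4603
Node 0 (S = 130): V_0 = 1/1.05·[0.8333·0.0000 + 0.1667·3.4603] = 0.5493

$0.55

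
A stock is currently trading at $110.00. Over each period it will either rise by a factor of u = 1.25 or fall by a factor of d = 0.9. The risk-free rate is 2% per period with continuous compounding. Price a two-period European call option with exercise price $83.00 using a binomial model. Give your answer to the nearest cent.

Risk-neutral probability p = (e^0.02 − 0.9)/(1.25 − 0.9) = 0.1202/0.3500 = 0.3434
Terminal stock prices: S_uu = 171.9, S_ud = 123.8, S_dd = 89.1
Terminal payoffs (S − K): max(88.88, 0) = 88.88, max(40.75, 0) = 40.75, max(6.1, 0) = 6.1
Node u (S = 137.5): V_u = e^(−0.02)·[0.3434·88.8750 + 0.6566·40.7500] = 56.1435
Node d (S = 99): V_d = e^(−0.02)·[0.3434·40.7500 + 0.6566·6.1000] = 17.6435
Node 0 (S = 110): V_0 = e^(−0.02)·[0.3434·56.1435 + 0.6566·17.6435] = 30.2545

$30.25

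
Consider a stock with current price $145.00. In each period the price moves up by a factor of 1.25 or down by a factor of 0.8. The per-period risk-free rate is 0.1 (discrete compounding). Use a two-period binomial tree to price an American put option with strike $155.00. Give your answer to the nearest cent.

$13.65

Risk-neutral probability p = (1 + 0.1 − 0.8)/(1.25 − 0.8) = 0.3000/0.4500 = 0.6667
Terminal stock prices: S_uu = 226.6, S_ud = 145, S_dd = 92.8
Terminal payoffs (K − S): max(-71.56, 0) = 0, max(10, 0) = 10, max(62.2, 0) = 62.2
Node u (S = 181.2): continuation = 1/1.1·[0.6667·0.0000 + 0.3333·10.0000] = 3.0303; exercise value = 0.0000 ≤ continuation, so V_u = 3.0303
Node d (S = 116): continuation = 1/1.1·[0.6667·10.0000 + 0.3333·62.2000] = 24.9091; exercise value = 39.0000 > continuation, so V_d = 39.0000 (exercise)
Node 0 (S = 145): continuation = 1/1.1·[0.6667·3.0303 + 0.3333·39.0000] = 13.6547; exercise value = 10.0000 ≤ continuation, so V_0 = 13.6547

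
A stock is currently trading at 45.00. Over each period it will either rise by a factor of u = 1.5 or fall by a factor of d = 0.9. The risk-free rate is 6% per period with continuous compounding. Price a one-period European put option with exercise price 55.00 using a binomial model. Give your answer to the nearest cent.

9.97

Risk-neutral probability p = (e^0.06 − 0.9)/(1.5 − 0.9) = 0.1618/0.6000 = 0.2697
Terminal stock prices: S_u = 67.5, S_d = 40.5
Terminal payoffs (K − S): max(-12.5, 0) = 0, max(14.5, 0) = 14.5
Node 0 (S = 45): V_0 = e^(−0.06)·[0.2697·0.0000 + 0.7303·14.5000] = 9.9723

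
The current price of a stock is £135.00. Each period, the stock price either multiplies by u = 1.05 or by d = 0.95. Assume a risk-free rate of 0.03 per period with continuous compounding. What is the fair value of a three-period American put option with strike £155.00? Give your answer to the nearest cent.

Risk-neutral probability p = (e^0.03 − 0.95)/(1.05 − 0.95) = 0.0805/0.1000 = 0.8045
Terminal stock prices: S_uuu = 156.3, S_uud = 141.4, S_udd = 127.9, S_ddd = 115.7
Terminal payoffs (K − S): max(-1.279, 0) = 0, max(13.6, 0) = 13.6, max(27.07, 0) = 27.07, max(39.25, 0) = 39.25
Node uu (S = 148.8): continuation = e^(−0.03)·[0.8045·0.0000 + 0.1955·13.6044] = 2.5805; exercise value = 6.1625 > continuation, so V_uu = 6.1625 (exercise)
Node ud (S = 134.7): continuation = e^(−0.03)·[0.8045·13.6044 + 0.1955·27.0706] = 15.7566; exercise value = 20.3375 > continuation, so V_ud = 20.3375 (exercise)
Node dd (S = 121.8): continuation = e^(−0.03)·[0.8045·27.0706 + 0.1955·39.2544] = 28.5816; exercise value = 33.1625 > continuation, so V_dd = 33.1625 (exercise)
Node u (S = 141.8): continuation = e^(−0.03)·[0.8045·6.1625 + 0.1955·20.3375] = 8.6691; exercise value = 13.2500 > continuation, so V_u = 13.2500 (exercise)
Node d (S = 128.2): continuation = e^(−0.03)·[0.8045·20.3375 + 0.1955·33.1625] = 22.1691; exercise value = 26.7500 > continuation, so V_d = 26.7500 (exercise)
Node 0 (S = 135): continuation = e^(−0.03)·[0.8045·13.2500 + 0.1955·26.7500] = 15.4191; exercise value = 20.0000 > continuation, so V_0 = 20.0000 (exercise)

£20.00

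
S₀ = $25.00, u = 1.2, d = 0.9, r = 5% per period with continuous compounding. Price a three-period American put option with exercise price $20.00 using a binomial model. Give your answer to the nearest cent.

$0.19

Risk-neutral probability p = (e^0.05 − 0.9)/(1.2 − 0.9) = 0.1513/0.3000 = 0.5042
Terminal stock prices: S_uuu = 43.2, S_uud = 32.4, S_udd = 24.3, S_ddd = 18.23
Terminal payoffs (K − S): max(-23.2, 0) = 0, max(-12.4, 0) = 0, max(-4.3, 0) = 0, max(1.775, 0) = 1.775
Node uu (S = 36): continuation = e^(−0.05)·[0.5042·0.0000 + 0.4958·0.0000] = 0.0000; exercise value = 0.0000 ≤ continuation, so V_uu = 0.0000
Node ud (S = 27): continuation = e^(−0.05)·[0.5042·0.0000 + 0.4958·0.0000] = 0.0000; exercise value = 0.0000 ≤ continuation, so V_ud = 0.0000
Node dd (S = 20.25): continuation = e^(−0.05)·[0.5042·0.0000 + 0.4958·1.7750] = 0.8371; exercise value = 0.0000 ≤ continuation, so V_dd = 0.8371
Node u (S = 30): continuation = e^(−0.05)·[0.5042·0.0000 + 0.4958·0.0000] = 0.0000; exercise value = 0.0000 ≤ continuation, so V_u = 0.0000
Node d (S = 22.5): continuation = e^(−0.05)·[0.5042·0.0000 + 0.4958·0.8371] = 0.3947; exercise value = 0.0000 ≤ continuation, so V_d = 0.3947
Node 0 (S = 25): continuation = e^(−0.05)·[0.5042·0.0000 + 0.4958·0.3947] = 0.1862; exercise value = 0.0000 ≤ continuation, so V_0 = 0.1862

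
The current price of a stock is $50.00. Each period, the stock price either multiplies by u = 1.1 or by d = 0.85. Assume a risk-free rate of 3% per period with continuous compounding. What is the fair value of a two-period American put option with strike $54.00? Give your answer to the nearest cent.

$4.48

Risk-neutral probability p = (e^0.03 − 0.85)/(1.1 − 0.85) = 0.1805/0.2500 = 0.7218
Terminal stock prices: S_uu = 60.5, S_ud = 46.75, S_dd = 36.12
Terminal payoffs (K − S): max(-6.5, 0) = 0, max(7.25, 0) = 7.25, max(17.88, 0) = 17.88
Node u (S = 55): continuation = e^(−0.03)·[0.7218·0.0000 + 0.2782·7.2500] = 1.9572; exercise value = 0.0000 ≤ continuation, so V_u = 1.9572
Node d (S = 42.5): continuation = e^(−0.03)·[0.7218·7.2500 + 0.2782·17.8750] = 9.9041; exercise value = 11.5000 > continuation, so V_d = 11.5000 (exercise)
Node 0 (S = 50): continuation = e^(−0.03)·[0.7218·1.9572 + 0.2782·11.5000] = 4.4755; exercise value = 4.0000 ≤ continuation, so V_0 = 4.4755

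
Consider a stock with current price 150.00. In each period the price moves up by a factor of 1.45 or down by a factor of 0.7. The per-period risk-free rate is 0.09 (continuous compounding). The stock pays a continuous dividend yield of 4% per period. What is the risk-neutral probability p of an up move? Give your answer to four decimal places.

Per-period risk-free factor R = e^0.09 = 1.0942; dividend-adjusted growth = e^(0.09−0.04) = 1.0513.
Risk-neutral probability p = (1.0513 − 0.7)/(1.45 − 0.7) = 0.3513/0.7500 = 0.4684

p = 0.4684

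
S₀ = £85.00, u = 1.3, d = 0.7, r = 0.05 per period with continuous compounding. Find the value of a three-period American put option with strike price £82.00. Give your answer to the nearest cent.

Risk-neutral probability p = (e^0.05 − 0.7)/(1.3 − 0.7) = 0.3513/0.6000 = 0.5855
Terminal stock prices: S_uuu = 186.7, S_uud = 100.6, S_udd = 54.14, S_ddd = 29.15
Terminal payoffs (K − S): max(-104.7, 0) = 0, max(-18.55, 0) = 0, max(27.86, 0) = 27.86, max(52.85, 0) = 52.85
Node uu (S = 143.7): continuation = e^(−0.05)·[0.5855·0.0000 + 0.4145·0.0000] = 0.0000; exercise value = 0.0000 ≤ continuation, so V_uu = 0.0000
Node ud (S = 77.35): continuation = e^(−0.05)·[0.5855·0.0000 + 0.4145·27.8550] = 10.9841; exercise value = 4.6500 ≤ continuation, so V_ud = 10.9841
Node dd (S = 41.65): continuation = e^(−0.05)·[0.5855·27.8550 + 0.4145·52.8450] = 36.3508; exercise value = 40.3500 > continuation, so V_dd = 40.3500 (exercise)
Node u (S = 110.5): continuation = e^(−0.05)·[0.5855·0.0000 + 0.4145·10.9841] = 4.3314; exercise value = 0.0000 ≤ continuation, so V_u = 4.3314
Node d (S = 59.5): continuation = e^(−0.05)·[0.5855·10.9841 + 0.4145·40.3500] = 22.0283; exercise value = 22.5000 > continuation, so V_d = 22.5000 (exercise)
Node 0 (S = 85): continuation = e^(−0.05)·[0.5855·4.3314 + 0.4145·22.5000] = 11.2846; exercise value = 0.0000 ≤ continuation, so V_0 = 11.2846

£11.28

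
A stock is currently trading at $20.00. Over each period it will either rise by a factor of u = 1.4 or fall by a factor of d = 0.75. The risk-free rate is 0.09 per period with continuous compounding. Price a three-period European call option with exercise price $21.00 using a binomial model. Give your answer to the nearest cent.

$6.38

Risk-neutral probability p = (e^0.09 − 0.75)/(1.4 − 0.75) = 0.3442/0.6500 = 0.5295
Terminal stock prices: S_uuu = 54.88, S_uud = 29.4, S_udd = 15.75, S_ddd = 8.438
Terminal payoffs (S − K): max(33.88, 0) = 33.88, max(8.4, 0) = 8.4, max(-5.25, 0) = 0, max(-12.56, 0) = 0
Node uu (S = 39.2): V_uu = e^(−0.09)·[0.5295·33.8800 + 0.4705·8.4000] = 20.0074
Node ud (S = 21): V_ud = e^(−0.09)·[0.5295·8.4000 + 0.4705·0.0000] = 4.0650
Node dd (S = 11.25): V_dd = e^(−0.09)·[0.5295·0.0000 + 0.4705·0.0000] = 0.0000
Node u (S = 28): V_u = e^(−0.09)·[0.5295·20.0074 + 0.4705·4.0650] = 11.4301
Node d (S = 15): V_d = e^(−0.09)·[0.5295·4.0650 + 0.4705·0.0000] = 1.9671
Node 0 (S = 20): V_0 = e^(−0.09)·[0.5295·11.4301 + 0.4705·1.9671] = 6.3772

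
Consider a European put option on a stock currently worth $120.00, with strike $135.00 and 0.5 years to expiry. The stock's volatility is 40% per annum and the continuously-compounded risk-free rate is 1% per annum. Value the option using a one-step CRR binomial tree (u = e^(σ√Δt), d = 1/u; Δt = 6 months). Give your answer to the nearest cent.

$24.90

CRR parameters: u = e^(σ√Δt) = e^(0.4·√0.5) = 1.3269, d = 1/u = 0.7536
Per-period rate: rΔt = 0.01·0.5 = 0.005, so R = e^0.005 = 1.0050
Risk-neutral probability p = (e^0.005 − 0.7536)/(1.3269 − 0.7536) = 0.2514/0.5733 = 0.4385
Terminal stock prices: S_u = 159.2, S_d = 90.44
Terminal payoffs (K − S): max(-24.23, 0) = 0, max(44.56, 0) = 44.56
Node 0 (S = 120): V_0 = e^(−0.005)·[0.4385·0.0000 + 0.5615·44.5634] = 24.8975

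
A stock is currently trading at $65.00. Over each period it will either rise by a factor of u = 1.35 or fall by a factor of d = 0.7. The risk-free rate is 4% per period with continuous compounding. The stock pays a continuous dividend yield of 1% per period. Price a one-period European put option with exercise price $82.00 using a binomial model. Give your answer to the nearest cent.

Per-period risk-free factor R = e^0.04 = 1.0408; dividend-adjusted growth = e^(0.04−0.01) = 1.0305.
Risk-neutral probability p = (1.0305 − 0.7)/(1.35 − 0.7) = 0.3305/0.6500 = 0.5084
Terminal stock prices: S_u = 87.75, S_d = 45.5
Terminal payoffs (K − S): max(-5.75, 0) = 0, max(36.5, 0) = 36.5
Node 0 (S = 65): V_0 = e^(−0.04)·[0.5084·0.0000 + 0.4916·36.5000] = 17.2401

$17.24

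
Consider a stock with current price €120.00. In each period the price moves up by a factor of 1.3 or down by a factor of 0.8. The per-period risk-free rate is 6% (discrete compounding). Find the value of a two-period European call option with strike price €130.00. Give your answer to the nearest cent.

€17.52

Risk-neutral probability p = (1 + 0.06 − 0.8)/(1.3 − 0.8) = 0.2600/0.5000 = 0.5200
Terminal stock prices: S_uu = 202.8, S_ud = 124.8, S_dd = 76.8
Terminal payoffs (S − K): max(72.8, 0) = 72.8, max(-5.2, 0) = 0, max(-53.2, 0) = 0
Node u (S = 156): V_u = 1/1.06·[0.5200·72.8000 + 0.4800·0.0000] = 35.7132
Node d (S = 96): V_d = 1/1.06·[0.5200·0.0000 + 0.4800·0.0000] = 0.0000
Node 0 (S = 120): V_0 = 1/1.06·[0.5200·35.7132 + 0.4800·0.0000] = 17.5197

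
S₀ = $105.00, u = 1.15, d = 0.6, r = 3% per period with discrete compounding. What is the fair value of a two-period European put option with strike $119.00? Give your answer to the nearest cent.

$18.61

Risk-neutral probability p = (1 + 0.03 − 0.6)/(1.15 − 0.6) = 0.4300/0.5500 = 0.7818
Terminal stock prices: S_uu = 138.9, S_ud = 72.45, S_dd = 37.8
Terminal payoffs (K − S): max(-19.86, 0) = 0, max(46.55, 0) = 46.55, max(81.2, 0) = 81.2
Node u (S = 120.7): V_u = 1/1.03·[0.7818·0.0000 + 0.2182·46.5500] = 9.8605
Node d (S = 63): V_d = 1/1.03·[0.7818·46.5500 + 0.2182·81.2000] = 52.5340
Node 0 (S = 105): V_0 = 1/1.03·[0.7818·9.8605 + 0.2182·52.5340] = 18.6127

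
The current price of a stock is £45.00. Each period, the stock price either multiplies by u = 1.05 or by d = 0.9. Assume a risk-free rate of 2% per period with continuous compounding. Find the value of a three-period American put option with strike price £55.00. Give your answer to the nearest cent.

£10.00

Risk-neutral probability p = (e^0.02 − 0.9)/(1.05 − 0.9) = 0.1202/0.1500 = 0.8013
Terminal stock prices: S_uuu = 52.09, S_uud = 44.65, S_udd = 38.27, S_ddd = 32.81
Terminal payoffs (K − S): max(2.907, 0) = 2.907, max(10.35, 0) = 10.35, max(16.73, 0) = 16.73, max(22.19, 0) = 22.19
Node uu (S = 49.61): continuation = e^(−0.02)·[0.8013·2.9069 + 0.1987·10.3487] = 4.2984; exercise value = 5.3875 > continuation, so V_uu = 5.3875 (exercise)
Node ud (S = 42.52): continuation = e^(−0.02)·[0.8013·10.3487 + 0.1987·16.7275] = 11.3859; exercise value = 12.4750 > continuation, so V_ud = 12.4750 (exercise)
Node dd (S = 36.45): continuation = e^(−0.02)·[0.8013·16.7275 + 0.1987·22.1950] = 17.4609; exercise value = 18.5500 > continuation, so V_dd = 18.5500 (exercise)
Node u (S = 47.25): continuation = e^(−0.02)·[0.8013·5.3875 + 0.1987·12.4750] = 6.6609; exercise value = 7.7500 > continuation, so V_u = 7.7500 (exercise)
Node d (S = 40.5): continuation = e^(−0.02)·[0.8013·12.4750 + 0.1987·18.5500] = 13.4109; exercise value = 14.5000 > continuation, so V_d = 14.5000 (exercise)
Node 0 (S = 45): continuation = e^(−0.02)·[0.8013·7.7500 + 0.1987·14.5000] = 8.9109; exercise value = 10.0000 > continuation, so V_0 = 10.0000 (exercise)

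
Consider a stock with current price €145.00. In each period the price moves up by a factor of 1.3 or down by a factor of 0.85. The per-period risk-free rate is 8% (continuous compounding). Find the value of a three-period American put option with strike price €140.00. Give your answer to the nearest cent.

€7.81

Risk-neutral probability p = (e^0.08 − 0.85)/(1.3 − 0.85) = 0.2333/0.4500 = 0.5184
Terminal stock prices: S_uuu = 318.6, S_uud = 208.3, S_udd = 136.2, S_ddd = 89.05
Terminal payoffs (K − S): max(-178.6, 0) = 0, max(-68.29, 0) = 0, max(3.809, 0) = 3.809, max(50.95, 0) = 50.95
Node uu (S = 245.1): continuation = e^(−0.08)·[0.5184·0.0000 + 0.4816·0.0000] = 0.0000; exercise value = 0.0000 ≤ continuation, so V_uu = 0.0000
Node ud (S = 160.2): continuation = e^(−0.08)·[0.5184·0.0000 + 0.4816·3.8088] = 1.6932; exercise value = 0.0000 ≤ continuation, so V_ud = 1.6932
Node dd (S = 104.8): continuation = e^(−0.08)·[0.5184·3.8088 + 0.4816·50.9519] = 24.4738; exercise value = 35.2375 > continuation, so V_dd = 35.2375 (exercise)
Node u (S = 188.5): continuation = e^(−0.08)·[0.5184·0.0000 + 0.4816·1.6932] = 0.7527; exercise value = 0.0000 ≤ continuation, so V_u = 0.7527
Node d (S = 123.2): continuation = e^(−0.08)·[0.5184·1.6932 + 0.4816·35.2375] = 16.4754; exercise value = 16.7500 > continuation, so V_d = 16.7500 (exercise)
Node 0 (S = 145): continuation = e^(−0.08)·[0.5184·0.7527 + 0.4816·16.7500] = 7.8066; exercise value = 0.0000 ≤ continuation, so V_0 = 7.8066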